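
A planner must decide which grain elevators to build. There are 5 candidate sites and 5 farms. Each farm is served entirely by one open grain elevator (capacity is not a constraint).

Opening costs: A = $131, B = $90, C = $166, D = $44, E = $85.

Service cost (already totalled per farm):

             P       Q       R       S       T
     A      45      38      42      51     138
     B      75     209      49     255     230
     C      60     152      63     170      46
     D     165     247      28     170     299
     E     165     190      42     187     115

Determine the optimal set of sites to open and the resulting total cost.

Open A only; minimum total cost 445.

For any fixed open set, each farm goes to its cheapest open site; total = fixed + service.
{A}: P→A 45, Q→A 38, R→A 42, S→A 51, T→A 138. Service 314; fixed 131; total 445.
{A, D}: P→A 45, Q→A 38, R→D 28, S→A 51, T→A 138. Service 300; fixed 175; total 475.
{A, E}: P→A 45, Q→A 38, R→A 42, S→A 51, T→E 115. Service 291; fixed 216; total 507.
{A, B, C, D, E}: service 208 + fixed 516 = 724
No other subset beats 445.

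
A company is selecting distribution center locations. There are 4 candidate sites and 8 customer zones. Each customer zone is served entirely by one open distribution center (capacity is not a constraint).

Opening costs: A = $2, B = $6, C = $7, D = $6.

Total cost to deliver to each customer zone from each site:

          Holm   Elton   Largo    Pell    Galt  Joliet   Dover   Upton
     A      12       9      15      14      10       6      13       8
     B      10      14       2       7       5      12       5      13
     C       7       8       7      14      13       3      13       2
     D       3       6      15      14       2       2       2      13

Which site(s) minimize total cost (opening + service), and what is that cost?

Open B, C and D; minimum total cost 45.

For any fixed open set, each customer zone goes to its cheapest open site; total = fixed + service.
{B, C, D}: Holm→D 3, Elton→D 6, Largo→B 2, Pell→B 7, Galt→D 2, Joliet→D 2, Dover→D 2, Upton→C 2. Service 26; fixed 19; total 45.
{A, B, D}: Holm→D 3, Elton→D 6, Largo→B 2, Pell→B 7, Galt→D 2, Joliet→D 2, Dover→D 2, Upton→A 8. Service 32; fixed 14; total 46.
{A, B, C, D}: Holm→D 3, Elton→D 6, Largo→B 2, Pell→B 7, Galt→D 2, Joliet→D 2, Dover→D 2, Upton→C 2. Service 26; fixed 21; total 47.
{A}: service 87 + fixed 2 = 89
No other subset beats 45.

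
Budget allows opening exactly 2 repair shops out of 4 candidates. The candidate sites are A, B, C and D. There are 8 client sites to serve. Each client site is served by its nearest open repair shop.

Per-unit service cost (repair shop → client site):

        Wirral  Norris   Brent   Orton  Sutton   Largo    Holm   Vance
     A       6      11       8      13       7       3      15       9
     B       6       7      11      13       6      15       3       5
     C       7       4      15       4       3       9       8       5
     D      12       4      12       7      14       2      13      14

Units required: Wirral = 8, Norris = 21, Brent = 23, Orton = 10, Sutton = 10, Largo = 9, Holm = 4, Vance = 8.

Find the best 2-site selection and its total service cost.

With exactly 2 open, each client site uses its cheapest among the chosen.
{A, C}: Wirral→A 6·8=48, Norris→C 4·21=84, Brent→A 8·23=184, Orton→C 4·10=40, Sutton→C 3·10=30, Largo→A 3·9=27, Holm→C 8·4=32, Vance→C 5·8=40. Service cost 485.
{C, D}: service cost 576
{B, D}: service cost 585
Among all 6 size-2 choices, {A, C} is lowest.

Choose A and C; total service cost 485.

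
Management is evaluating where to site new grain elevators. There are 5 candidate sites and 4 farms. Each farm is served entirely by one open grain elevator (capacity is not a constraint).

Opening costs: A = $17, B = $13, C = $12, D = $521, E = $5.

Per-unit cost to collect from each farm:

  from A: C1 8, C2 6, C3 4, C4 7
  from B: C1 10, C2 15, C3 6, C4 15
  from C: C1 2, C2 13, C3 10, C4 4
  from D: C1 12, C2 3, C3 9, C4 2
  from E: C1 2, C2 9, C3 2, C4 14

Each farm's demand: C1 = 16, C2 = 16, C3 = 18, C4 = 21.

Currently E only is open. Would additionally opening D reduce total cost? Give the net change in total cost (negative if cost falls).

Current service cost with {E}: 506.
Adding D: each farm re-picks its cheapest; new service cost 158, saving 348.
Extra fixed cost: 521. Net change = 521 − 348 = 173.
(Totals: 511 → 684.)

No — net change +173 (cost rises by 173).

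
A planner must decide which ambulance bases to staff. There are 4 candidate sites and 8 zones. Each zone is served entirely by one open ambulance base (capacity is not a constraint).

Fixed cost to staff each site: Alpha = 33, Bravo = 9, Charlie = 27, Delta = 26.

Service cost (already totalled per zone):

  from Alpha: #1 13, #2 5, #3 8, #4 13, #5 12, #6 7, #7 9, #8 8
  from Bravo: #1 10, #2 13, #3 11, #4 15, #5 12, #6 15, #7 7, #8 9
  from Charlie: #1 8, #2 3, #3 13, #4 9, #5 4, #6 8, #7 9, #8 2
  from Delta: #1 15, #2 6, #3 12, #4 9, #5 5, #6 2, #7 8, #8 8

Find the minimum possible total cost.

For any fixed open set, each zone goes to its cheapest open site; total = fixed + service.
{Charlie}: #1→Charlie 8, #2→Charlie 3, #3→Charlie 13, #4→Charlie 9, #5→Charlie 4, #6→Charlie 8, #7→Charlie 9, #8→Charlie 2. Service 56; fixed 27; total 83.
{Bravo, Charlie}: #1→Charlie 8, #2→Charlie 3, #3→Bravo 11, #4→Charlie 9, #5→Charlie 4, #6→Charlie 8, #7→Bravo 7, #8→Charlie 2. Service 52; fixed 36; total 88.
{Delta}: #1→Delta 15, #2→Delta 6, #3→Delta 12, #4→Delta 9, #5→Delta 5, #6→Delta 2, #7→Delta 8, #8→Delta 8. Service 65; fixed 26; total 91.
{Alpha, Bravo, Charlie, Delta}: #1→Charlie 8, #2→Charlie 3, #3→Alpha 8, #4→Charlie 9, #5→Charlie 4, #6→Delta 2, #7→Bravo 7, #8→Charlie 2. Service 43; fixed 95; total 138.
(All 15 nonempty subsets were checked; Charlie only is lowest.)

Minimum total cost: 83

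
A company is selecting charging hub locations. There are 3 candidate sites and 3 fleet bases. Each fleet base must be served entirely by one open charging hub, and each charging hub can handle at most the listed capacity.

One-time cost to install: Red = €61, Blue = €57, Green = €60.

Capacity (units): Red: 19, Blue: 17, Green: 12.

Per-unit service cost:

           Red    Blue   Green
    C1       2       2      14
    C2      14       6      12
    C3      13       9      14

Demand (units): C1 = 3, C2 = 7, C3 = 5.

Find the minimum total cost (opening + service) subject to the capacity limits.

Minimum total cost: 150

Open {Blue}: C1→Blue 2·3=6, C2→Blue 6·7=42, C3→Blue 9·5=45.
Loads: Blue carries 15/17. Service 93; fixed 57; total 150.
Next best feasible plan costs 210.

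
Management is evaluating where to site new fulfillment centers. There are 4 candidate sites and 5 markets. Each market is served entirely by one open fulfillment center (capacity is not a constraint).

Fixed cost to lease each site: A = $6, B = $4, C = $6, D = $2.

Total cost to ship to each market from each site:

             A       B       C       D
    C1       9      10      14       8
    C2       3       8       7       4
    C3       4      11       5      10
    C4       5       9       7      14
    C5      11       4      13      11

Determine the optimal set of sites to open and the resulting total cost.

For any fixed open set, each market goes to its cheapest open site; total = fixed + service.
{A, B}: C1→A 9, C2→A 3, C3→A 4, C4→A 5, C5→B 4. Service 25; fixed 10; total 35.
{A, B, D}: service 24 + fixed 12 = 36
{A}: C1→A 9, C2→A 3, C3→A 4, C4→A 5, C5→A 11. Service 32; fixed 6; total 38.
{A, B, C, D}: service 24 + fixed 18 = 42
No other subset beats 35.

Open A and B; minimum total cost 35.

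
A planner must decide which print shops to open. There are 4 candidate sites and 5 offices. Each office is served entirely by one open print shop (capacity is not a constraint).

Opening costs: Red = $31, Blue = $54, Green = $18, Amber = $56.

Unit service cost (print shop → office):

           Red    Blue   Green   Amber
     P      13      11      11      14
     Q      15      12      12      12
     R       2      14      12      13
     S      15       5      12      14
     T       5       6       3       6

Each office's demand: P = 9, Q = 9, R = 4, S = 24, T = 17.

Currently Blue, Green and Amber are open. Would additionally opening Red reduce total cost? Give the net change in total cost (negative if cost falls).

Current service cost with {Blue, Green, Amber}: 426.
Adding Red: each office re-picks its cheapest; new service cost 386, saving 40.
Extra fixed cost: 31. Net change = 31 − 40 = -9.
(Totals: 554 → 545.)

Yes — net change −9 (cost falls by 9).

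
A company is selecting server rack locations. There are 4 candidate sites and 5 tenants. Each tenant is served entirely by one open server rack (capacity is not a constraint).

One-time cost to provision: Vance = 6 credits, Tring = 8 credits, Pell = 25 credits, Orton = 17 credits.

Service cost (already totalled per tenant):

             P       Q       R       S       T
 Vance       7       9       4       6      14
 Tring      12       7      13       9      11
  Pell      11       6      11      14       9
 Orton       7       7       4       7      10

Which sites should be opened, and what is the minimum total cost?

Open Vance only; minimum total cost 46.

For any fixed open set, each tenant goes to its cheapest open site; total = fixed + service.
{Vance}: P→Vance 7, Q→Vance 9, R→Vance 4, S→Vance 6, T→Vance 14. Service 40; fixed 6; total 46.
{Vance, Tring}: P→Vance 7, Q→Tring 7, R→Vance 4, S→Vance 6, T→Tring 11. Service 35; fixed 14; total 49.
{Orton}: service 35 + fixed 17 = 52
{Vance, Tring, Pell, Orton}: P→Vance 7, Q→Pell 6, R→Vance 4, S→Vance 6, T→Pell 9. Service 32; fixed 56; total 88.
(All 15 nonempty subsets were checked; Vance only is lowest.)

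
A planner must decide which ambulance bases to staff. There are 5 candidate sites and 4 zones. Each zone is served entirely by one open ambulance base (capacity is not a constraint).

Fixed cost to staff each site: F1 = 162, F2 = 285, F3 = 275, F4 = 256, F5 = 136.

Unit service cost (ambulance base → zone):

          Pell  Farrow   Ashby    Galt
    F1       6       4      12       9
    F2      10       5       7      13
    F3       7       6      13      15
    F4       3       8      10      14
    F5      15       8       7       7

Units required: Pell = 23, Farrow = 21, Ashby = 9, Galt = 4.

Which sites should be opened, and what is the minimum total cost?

For any fixed open set, each zone goes to its cheapest open site; total = fixed + service.
{F1}: Pell→F1 6·23=138, Farrow→F1 4·21=84, Ashby→F1 12·9=108, Galt→F1 9·4=36. Service 366; fixed 162; total 528.
{F1, F5}: Pell→F1 6·23=138, Farrow→F1 4·21=84, Ashby→F5 7·9=63, Galt→F5 7·4=28. Service 313; fixed 298; total 611.
{F4}: service 383 + fixed 256 = 639
{F1, F2, F3, F4, F5}: Pell→F4 3·23=69, Farrow→F1 4·21=84, Ashby→F2 7·9=63, Galt→F5 7·4=28. Service 244; fixed 1114; total 1358.
No other subset beats 528.

Open F1 only; minimum total cost 528.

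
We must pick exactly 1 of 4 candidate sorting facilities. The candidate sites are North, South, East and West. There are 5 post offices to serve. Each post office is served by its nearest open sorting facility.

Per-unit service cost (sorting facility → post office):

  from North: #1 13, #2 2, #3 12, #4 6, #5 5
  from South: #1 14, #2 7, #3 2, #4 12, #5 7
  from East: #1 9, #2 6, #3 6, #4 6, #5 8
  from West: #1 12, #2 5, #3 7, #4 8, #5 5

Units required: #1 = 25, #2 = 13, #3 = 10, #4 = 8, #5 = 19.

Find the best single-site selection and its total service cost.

Choose East only; total service cost 563.

With exactly 1 open, each post office uses its cheapest among the chosen.
{East}: #1→East 9·25=225, #2→East 6·13=78, #3→East 6·10=60, #4→East 6·8=48, #5→East 8·19=152. Service cost 563.
{West}: service cost 594
{North}: service cost 614
Among all 4 size-1 choices, {East} is lowest.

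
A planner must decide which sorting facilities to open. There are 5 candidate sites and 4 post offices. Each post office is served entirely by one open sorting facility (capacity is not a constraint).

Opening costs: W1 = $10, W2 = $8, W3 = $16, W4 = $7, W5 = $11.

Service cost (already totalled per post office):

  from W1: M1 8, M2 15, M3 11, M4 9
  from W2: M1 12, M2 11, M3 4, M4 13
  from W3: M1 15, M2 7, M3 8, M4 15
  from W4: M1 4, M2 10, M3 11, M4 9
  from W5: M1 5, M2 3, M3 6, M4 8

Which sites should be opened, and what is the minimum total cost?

Open W5 only; minimum total cost 33.

For any fixed open set, each post office goes to its cheapest open site; total = fixed + service.
{W5}: M1→W5 5, M2→W5 3, M3→W5 6, M4→W5 8. Service 22; fixed 11; total 33.
{W2, W5}: service 20 + fixed 19 = 39
{W4, W5}: service 21 + fixed 18 = 39
{W1, W2, W3, W4, W5}: M1→W4 4, M2→W5 3, M3→W2 4, M4→W5 8. Service 19; fixed 52; total 71.
No other subset beats 33.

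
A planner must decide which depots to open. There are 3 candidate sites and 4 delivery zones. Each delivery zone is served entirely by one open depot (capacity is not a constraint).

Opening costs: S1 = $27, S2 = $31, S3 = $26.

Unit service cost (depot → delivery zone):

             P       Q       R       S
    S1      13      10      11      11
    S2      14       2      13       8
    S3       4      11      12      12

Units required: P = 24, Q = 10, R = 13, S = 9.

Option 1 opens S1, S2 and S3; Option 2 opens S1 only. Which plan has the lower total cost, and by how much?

Option 1 is cheaper by 266.

Option 1: {S1, S2, S3}: P→S3 4·24=96, Q→S2 2·10=20, R→S1 11·13=143, S→S2 8·9=72. Service 331; fixed 84; total 415.
Option 2: {S1}: P→S1 13·24=312, Q→S1 10·10=100, R→S1 11·13=143, S→S1 11·9=99. Service 654; fixed 27; total 681.
Difference: |415 − 681| = 266.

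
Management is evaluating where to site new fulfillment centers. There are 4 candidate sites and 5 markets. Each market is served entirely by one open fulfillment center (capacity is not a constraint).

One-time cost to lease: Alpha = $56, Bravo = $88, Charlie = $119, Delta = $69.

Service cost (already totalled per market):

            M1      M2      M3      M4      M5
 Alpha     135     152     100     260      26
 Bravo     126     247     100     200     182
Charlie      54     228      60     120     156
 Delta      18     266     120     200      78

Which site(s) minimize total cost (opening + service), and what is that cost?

For any fixed open set, each market goes to its cheapest open site; total = fixed + service.
{Alpha, Charlie}: M1→Charlie 54, M2→Alpha 152, M3→Charlie 60, M4→Charlie 120, M5→Alpha 26. Service 412; fixed 175; total 587.
{Alpha, Charlie, Delta}: M1→Delta 18, M2→Alpha 152, M3→Charlie 60, M4→Charlie 120, M5→Alpha 26. Service 376; fixed 244; total 620.
{Alpha, Delta}: service 496 + fixed 125 = 621
{Alpha, Bravo, Charlie, Delta}: M1→Delta 18, M2→Alpha 152, M3→Charlie 60, M4→Charlie 120, M5→Alpha 26. Service 376; fixed 332; total 708.
No other subset beats 587.

Open Alpha and Charlie; minimum total cost 587.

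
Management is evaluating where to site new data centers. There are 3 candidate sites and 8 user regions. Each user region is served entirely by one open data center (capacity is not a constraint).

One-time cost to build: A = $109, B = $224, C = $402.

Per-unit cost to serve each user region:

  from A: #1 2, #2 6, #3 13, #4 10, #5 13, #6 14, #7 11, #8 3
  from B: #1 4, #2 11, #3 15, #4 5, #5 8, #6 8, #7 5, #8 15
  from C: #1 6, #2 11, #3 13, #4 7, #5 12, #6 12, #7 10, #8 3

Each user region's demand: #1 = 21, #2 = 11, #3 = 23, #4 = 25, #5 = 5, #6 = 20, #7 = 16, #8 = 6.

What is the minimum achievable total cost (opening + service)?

Minimum total cost: 1163

For any fixed open set, each user region goes to its cheapest open site; total = fixed + service.
{A, B}: #1→A 2·21=42, #2→A 6·11=66, #3→A 13·23=299, #4→B 5·25=125, #5→B 8·5=40, #6→B 8·20=160, #7→B 5·16=80, #8→A 3·6=18. Service 830; fixed 333; total 1163.
{B}: #1→B 4·21=84, #2→B 11·11=121, #3→B 15·23=345, #4→B 5·25=125, #5→B 8·5=40, #6→B 8·20=160, #7→B 5·16=80, #8→B 15·6=90. Service 1045; fixed 224; total 1269.
{A}: #1→A 2·21=42, #2→A 6·11=66, #3→A 13·23=299, #4→A 10·25=250, #5→A 13·5=65, #6→A 14·20=280, #7→A 11·16=176, #8→A 3·6=18. Service 1196; fixed 109; total 1305.
{A, B, C}: service 830 + fixed 735 = 1565
(All 7 nonempty subsets were checked; A and B is lowest.)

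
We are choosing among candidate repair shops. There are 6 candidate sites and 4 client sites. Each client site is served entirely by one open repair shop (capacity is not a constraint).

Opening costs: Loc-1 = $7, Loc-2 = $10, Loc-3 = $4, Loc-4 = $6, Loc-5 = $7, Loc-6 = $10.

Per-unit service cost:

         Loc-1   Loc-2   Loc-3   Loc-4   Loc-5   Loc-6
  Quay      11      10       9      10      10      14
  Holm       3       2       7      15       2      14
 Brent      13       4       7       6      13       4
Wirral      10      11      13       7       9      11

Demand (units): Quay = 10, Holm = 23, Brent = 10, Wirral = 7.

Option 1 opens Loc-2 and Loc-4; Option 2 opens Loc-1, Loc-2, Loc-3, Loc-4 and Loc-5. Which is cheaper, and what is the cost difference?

Option 1 is cheaper by 8.

Option 1: {Loc-2, Loc-4}: Quay→Loc-2 10·10=100, Holm→Loc-2 2·23=46, Brent→Loc-2 4·10=40, Wirral→Loc-4 7·7=49. Service 235; fixed 16; total 251.
Option 2: {Loc-1, Loc-2, Loc-3, Loc-4, Loc-5}: Quay→Loc-3 9·10=90, Holm→Loc-2 2·23=46, Brent→Loc-2 4·10=40, Wirral→Loc-4 7·7=49. Service 225; fixed 34; total 259.
Difference: |251 − 259| = 8.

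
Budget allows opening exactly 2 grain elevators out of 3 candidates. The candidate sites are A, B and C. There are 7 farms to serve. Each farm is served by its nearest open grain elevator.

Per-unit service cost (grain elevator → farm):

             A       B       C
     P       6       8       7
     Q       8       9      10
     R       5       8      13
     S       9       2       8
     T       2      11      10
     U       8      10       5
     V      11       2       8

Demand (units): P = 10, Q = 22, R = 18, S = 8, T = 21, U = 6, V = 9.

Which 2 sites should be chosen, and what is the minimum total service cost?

Choose A and B; total service cost 450.

With exactly 2 open, each farm uses its cheapest among the chosen.
{A, B}: P→A 6·10=60, Q→A 8·22=176, R→A 5·18=90, S→B 2·8=16, T→A 2·21=42, U→A 8·6=48, V→B 2·9=18. Service cost 450.
{A, C}: service cost 534
{B, C}: service cost 686
Among all 3 size-2 choices, {A, B} is lowest.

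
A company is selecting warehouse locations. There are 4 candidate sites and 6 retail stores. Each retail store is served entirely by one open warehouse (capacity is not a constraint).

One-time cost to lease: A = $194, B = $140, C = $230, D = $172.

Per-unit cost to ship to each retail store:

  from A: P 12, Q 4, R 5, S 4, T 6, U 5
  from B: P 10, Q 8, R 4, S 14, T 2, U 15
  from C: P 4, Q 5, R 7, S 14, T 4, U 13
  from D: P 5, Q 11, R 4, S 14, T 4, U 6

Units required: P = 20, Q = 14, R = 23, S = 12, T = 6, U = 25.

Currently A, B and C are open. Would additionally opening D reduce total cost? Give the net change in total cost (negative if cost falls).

Current service cost with {A, B, C}: 413.
Adding D: each retail store re-picks its cheapest; new service cost 413, saving 0.
Extra fixed cost: 172. Net change = 172 − 0 = 172.
(Totals: 977 → 1149.)

No — net change +172 (cost rises by 172).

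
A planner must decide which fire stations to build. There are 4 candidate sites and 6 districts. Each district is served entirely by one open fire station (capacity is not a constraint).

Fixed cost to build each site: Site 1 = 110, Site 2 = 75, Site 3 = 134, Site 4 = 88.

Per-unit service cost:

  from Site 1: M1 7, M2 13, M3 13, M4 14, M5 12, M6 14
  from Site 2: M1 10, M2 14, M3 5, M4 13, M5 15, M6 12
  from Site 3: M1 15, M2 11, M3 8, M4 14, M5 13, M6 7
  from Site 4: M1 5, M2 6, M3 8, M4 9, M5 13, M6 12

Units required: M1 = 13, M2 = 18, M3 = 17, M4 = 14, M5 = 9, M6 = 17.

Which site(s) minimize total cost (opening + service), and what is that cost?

Open Site 4 only; minimum total cost 844.

For any fixed open set, each district goes to its cheapest open site; total = fixed + service.
{Site 4}: M1→Site 4 5·13=65, M2→Site 4 6·18=108, M3→Site 4 8·17=136, M4→Site 4 9·14=126, M5→Site 4 13·9=117, M6→Site 4 12·17=204. Service 756; fixed 88; total 844.
{Site 2, Site 4}: M1→Site 4 5·13=65, M2→Site 4 6·18=108, M3→Site 2 5·17=85, M4→Site 4 9·14=126, M5→Site 4 13·9=117, M6→Site 2 12·17=204. Service 705; fixed 163; total 868.
{Site 3, Site 4}: M1→Site 4 5·13=65, M2→Site 4 6·18=108, M3→Site 3 8·17=136, M4→Site 4 9·14=126, M5→Site 3 13·9=117, M6→Site 3 7·17=119. Service 671; fixed 222; total 893.
{Site 1, Site 2, Site 3, Site 4}: M1→Site 4 5·13=65, M2→Site 4 6·18=108, M3→Site 2 5·17=85, M4→Site 4 9·14=126, M5→Site 1 12·9=108, M6→Site 3 7·17=119. Service 611; fixed 407; total 1018.
No other subset beats 844.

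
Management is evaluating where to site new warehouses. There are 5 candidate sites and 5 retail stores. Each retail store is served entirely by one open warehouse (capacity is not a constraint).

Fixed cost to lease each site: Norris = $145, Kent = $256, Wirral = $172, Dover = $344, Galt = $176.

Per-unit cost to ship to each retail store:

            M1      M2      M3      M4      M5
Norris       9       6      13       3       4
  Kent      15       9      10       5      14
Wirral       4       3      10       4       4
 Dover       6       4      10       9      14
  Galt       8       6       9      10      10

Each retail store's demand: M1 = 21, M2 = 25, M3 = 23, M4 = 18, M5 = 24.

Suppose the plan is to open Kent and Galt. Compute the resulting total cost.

Each retail store is assigned to its cheapest site among the open ones.
{Kent, Galt}: M1→Galt 8·21=168, M2→Galt 6·25=150, M3→Galt 9·23=207, M4→Kent 5·18=90, M5→Galt 10·24=240. Service 855; fixed 432; total 1287.

Total cost: 1287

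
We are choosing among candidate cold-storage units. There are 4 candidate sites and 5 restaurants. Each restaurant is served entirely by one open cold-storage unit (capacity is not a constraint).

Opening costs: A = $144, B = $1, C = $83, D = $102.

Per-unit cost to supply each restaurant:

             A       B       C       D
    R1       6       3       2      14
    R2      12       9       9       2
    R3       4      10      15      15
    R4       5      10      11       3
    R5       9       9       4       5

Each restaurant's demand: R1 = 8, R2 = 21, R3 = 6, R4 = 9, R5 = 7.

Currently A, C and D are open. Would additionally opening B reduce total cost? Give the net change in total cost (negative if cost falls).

No — net change +1 (cost rises by 1).

Current service cost with {A, C, D}: 137.
Adding B: each restaurant re-picks its cheapest; new service cost 137, saving 0.
Extra fixed cost: 1. Net change = 1 − 0 = 1.
(Totals: 466 → 467.)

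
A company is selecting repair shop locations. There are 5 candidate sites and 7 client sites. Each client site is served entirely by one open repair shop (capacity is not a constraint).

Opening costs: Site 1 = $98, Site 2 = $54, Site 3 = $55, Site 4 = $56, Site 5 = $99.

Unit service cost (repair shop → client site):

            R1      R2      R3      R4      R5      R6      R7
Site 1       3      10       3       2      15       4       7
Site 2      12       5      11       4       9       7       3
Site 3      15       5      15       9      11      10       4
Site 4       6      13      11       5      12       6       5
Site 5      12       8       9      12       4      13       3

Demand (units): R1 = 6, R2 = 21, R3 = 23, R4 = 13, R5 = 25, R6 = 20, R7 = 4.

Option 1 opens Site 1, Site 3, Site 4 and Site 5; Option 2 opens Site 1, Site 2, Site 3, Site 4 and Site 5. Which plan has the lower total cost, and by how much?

Option 1: {Site 1, Site 3, Site 4, Site 5}: R1→Site 1 3·6=18, R2→Site 3 5·21=105, R3→Site 1 3·23=69, R4→Site 1 2·13=26, R5→Site 5 4·25=100, R6→Site 1 4·20=80, R7→Site 5 3·4=12. Service 410; fixed 308; total 718.
Option 2: {Site 1, Site 2, Site 3, Site 4, Site 5}: R1→Site 1 3·6=18, R2→Site 2 5·21=105, R3→Site 1 3·23=69, R4→Site 1 2·13=26, R5→Site 5 4·25=100, R6→Site 1 4·20=80, R7→Site 2 3·4=12. Service 410; fixed 362; total 772.
Difference: |718 − 772| = 54.

Option 1 is cheaper by 54.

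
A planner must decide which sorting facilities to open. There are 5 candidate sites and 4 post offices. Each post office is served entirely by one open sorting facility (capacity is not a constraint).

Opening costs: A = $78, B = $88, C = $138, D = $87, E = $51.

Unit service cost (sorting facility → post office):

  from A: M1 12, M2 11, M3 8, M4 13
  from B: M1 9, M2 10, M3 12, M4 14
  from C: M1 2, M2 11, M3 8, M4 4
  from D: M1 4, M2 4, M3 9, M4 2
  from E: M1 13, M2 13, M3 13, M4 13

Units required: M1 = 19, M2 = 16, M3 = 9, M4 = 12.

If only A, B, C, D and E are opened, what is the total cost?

Each post office is assigned to its cheapest site among the open ones.
{A, B, C, D, E}: M1→C 2·19=38, M2→D 4·16=64, M3→A 8·9=72, M4→D 2·12=24. Service 198; fixed 442; total 640.

Total cost: 640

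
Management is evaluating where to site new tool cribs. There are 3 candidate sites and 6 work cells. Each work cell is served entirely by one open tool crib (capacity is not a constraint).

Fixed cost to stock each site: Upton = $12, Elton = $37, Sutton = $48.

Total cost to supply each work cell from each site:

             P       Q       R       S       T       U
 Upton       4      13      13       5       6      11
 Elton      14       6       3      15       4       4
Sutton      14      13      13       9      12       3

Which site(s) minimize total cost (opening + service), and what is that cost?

For any fixed open set, each work cell goes to its cheapest open site; total = fixed + service.
{Upton}: P→Upton 4, Q→Upton 13, R→Upton 13, S→Upton 5, T→Upton 6, U→Upton 11. Service 52; fixed 12; total 64.
{Upton, Elton}: P→Upton 4, Q→Elton 6, R→Elton 3, S→Upton 5, T→Elton 4, U→Elton 4. Service 26; fixed 49; total 75.
{Elton}: P→Elton 14, Q→Elton 6, R→Elton 3, S→Elton 15, T→Elton 4, U→Elton 4. Service 46; fixed 37; total 83.
{Upton, Elton, Sutton}: service 25 + fixed 97 = 122
No other subset beats 64.

Open Upton only; minimum total cost 64.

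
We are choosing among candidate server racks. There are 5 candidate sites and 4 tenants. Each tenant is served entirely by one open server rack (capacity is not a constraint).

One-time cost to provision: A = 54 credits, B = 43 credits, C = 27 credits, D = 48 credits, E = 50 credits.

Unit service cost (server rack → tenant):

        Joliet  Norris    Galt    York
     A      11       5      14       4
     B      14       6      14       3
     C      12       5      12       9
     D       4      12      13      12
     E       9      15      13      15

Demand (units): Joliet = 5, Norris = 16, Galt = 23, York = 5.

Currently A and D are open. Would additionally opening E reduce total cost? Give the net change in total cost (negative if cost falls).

No — net change +50 (cost rises by 50).

Current service cost with {A, D}: 419.
Adding E: each tenant re-picks its cheapest; new service cost 419, saving 0.
Extra fixed cost: 50. Net change = 50 − 0 = 50.
(Totals: 521 → 571.)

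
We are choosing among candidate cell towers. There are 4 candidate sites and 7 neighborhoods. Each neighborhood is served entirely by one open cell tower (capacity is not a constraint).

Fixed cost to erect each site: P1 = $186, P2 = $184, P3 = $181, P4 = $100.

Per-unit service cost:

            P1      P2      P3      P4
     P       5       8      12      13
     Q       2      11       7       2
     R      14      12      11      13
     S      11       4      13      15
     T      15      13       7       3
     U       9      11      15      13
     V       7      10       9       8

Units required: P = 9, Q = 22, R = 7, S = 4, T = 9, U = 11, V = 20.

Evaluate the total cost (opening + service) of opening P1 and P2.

Total cost: 915

Each neighborhood is assigned to its cheapest site among the open ones.
{P1, P2}: P→P1 5·9=45, Q→P1 2·22=44, R→P2 12·7=84, S→P2 4·4=16, T→P2 13·9=117, U→P1 9·11=99, V→P1 7·20=140. Service 545; fixed 370; total 915.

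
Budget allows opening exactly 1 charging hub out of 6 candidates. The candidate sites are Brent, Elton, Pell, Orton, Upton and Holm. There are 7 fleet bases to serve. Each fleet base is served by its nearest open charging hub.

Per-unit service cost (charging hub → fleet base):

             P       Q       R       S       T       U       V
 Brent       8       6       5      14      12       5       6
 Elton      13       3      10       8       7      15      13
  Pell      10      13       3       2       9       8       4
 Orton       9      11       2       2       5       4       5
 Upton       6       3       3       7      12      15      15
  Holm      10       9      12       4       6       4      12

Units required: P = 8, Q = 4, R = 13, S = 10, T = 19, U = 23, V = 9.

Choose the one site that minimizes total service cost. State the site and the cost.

Choose Orton only; total service cost 394.

With exactly 1 open, each fleet base uses its cheapest among the chosen.
{Orton}: P→Orton 9·8=72, Q→Orton 11·4=44, R→Orton 2·13=26, S→Orton 2·10=20, T→Orton 5·19=95, U→Orton 4·23=92, V→Orton 5·9=45. Service cost 394.
{Pell}: service cost 582
{Holm}: service cost 626
Among all 6 size-1 choices, {Orton} is lowest.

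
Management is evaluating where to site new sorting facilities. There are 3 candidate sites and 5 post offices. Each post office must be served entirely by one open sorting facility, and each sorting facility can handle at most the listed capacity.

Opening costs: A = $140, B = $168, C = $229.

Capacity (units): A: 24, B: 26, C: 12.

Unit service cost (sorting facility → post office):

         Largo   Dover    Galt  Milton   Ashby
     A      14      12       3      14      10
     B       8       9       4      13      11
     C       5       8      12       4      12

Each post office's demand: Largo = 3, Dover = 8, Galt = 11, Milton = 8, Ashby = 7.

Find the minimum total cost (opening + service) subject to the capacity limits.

Minimum total cost: 611

Open {A, B}: Largo→B 8·3=24, Dover→B 9·8=72, Galt→A 3·11=33, Milton→B 13·8=104, Ashby→A 10·7=70.
Loads: A carries 18/24, B carries 19/26. Service 303; fixed 308; total 611.
Next best feasible plan costs 618.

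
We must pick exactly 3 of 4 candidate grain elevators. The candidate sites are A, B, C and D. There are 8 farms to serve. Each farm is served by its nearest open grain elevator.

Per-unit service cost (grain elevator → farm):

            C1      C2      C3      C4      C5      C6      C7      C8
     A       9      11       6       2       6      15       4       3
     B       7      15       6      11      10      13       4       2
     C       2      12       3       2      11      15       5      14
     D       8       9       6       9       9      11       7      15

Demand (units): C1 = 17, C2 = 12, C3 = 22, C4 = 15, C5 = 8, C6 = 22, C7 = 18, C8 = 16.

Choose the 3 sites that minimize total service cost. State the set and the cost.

With exactly 3 open, each farm uses its cheapest among the chosen.
{A, C, D}: C1→C 2·17=34, C2→D 9·12=108, C3→C 3·22=66, C4→A 2·15=30, C5→A 6·8=48, C6→D 11·22=242, C7→A 4·18=72, C8→A 3·16=48. Service cost 648.
{B, C, D}: service cost 656
{A, B, C}: service cost 700
Among all 4 size-3 choices, {A, C, D} is lowest.

Choose A, C and D; total service cost 648.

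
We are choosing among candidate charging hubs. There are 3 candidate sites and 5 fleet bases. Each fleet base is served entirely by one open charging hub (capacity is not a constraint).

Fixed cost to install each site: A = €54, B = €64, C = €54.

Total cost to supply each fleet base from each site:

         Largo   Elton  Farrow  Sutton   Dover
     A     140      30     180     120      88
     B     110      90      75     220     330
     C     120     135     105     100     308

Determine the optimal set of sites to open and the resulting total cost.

For any fixed open set, each fleet base goes to its cheapest open site; total = fixed + service.
{A, B}: Largo→B 110, Elton→A 30, Farrow→B 75, Sutton→A 120, Dover→A 88. Service 423; fixed 118; total 541.
{A, C}: service 443 + fixed 108 = 551
{A, B, C}: Largo→B 110, Elton→A 30, Farrow→B 75, Sutton→C 100, Dover→A 88. Service 403; fixed 172; total 575.
{A}: Largo→A 140, Elton→A 30, Farrow→A 180, Sutton→A 120, Dover→A 88. Service 558; fixed 54; total 612.
No other subset beats 541.

Open A and B; minimum total cost 541.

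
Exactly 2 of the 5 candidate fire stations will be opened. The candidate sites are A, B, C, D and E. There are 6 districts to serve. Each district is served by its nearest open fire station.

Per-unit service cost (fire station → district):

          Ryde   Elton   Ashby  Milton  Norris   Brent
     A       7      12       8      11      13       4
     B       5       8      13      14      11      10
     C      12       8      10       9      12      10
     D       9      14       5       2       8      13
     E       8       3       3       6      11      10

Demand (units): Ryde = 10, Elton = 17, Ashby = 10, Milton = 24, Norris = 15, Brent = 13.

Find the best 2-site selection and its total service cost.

With exactly 2 open, each district uses its cheapest among the chosen.
{D, E}: Ryde→E 8·10=80, Elton→E 3·17=51, Ashby→E 3·10=30, Milton→D 2·24=48, Norris→D 8·15=120, Brent→E 10·13=130. Service cost 459.
{A, E}: service cost 512
{B, D}: service cost 534
Among all 10 size-2 choices, {D, E} is lowest.

Choose D and E; total service cost 459.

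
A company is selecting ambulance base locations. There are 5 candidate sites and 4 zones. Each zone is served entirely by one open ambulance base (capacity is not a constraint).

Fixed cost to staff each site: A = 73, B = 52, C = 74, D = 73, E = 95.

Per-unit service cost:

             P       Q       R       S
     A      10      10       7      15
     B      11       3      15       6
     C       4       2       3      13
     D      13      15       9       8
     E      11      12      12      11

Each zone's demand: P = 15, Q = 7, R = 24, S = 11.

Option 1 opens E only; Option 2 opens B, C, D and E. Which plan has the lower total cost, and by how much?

Option 1: {E}: P→E 11·15=165, Q→E 12·7=84, R→E 12·24=288, S→E 11·11=121. Service 658; fixed 95; total 753.
Option 2: {B, C, D, E}: P→C 4·15=60, Q→C 2·7=14, R→C 3·24=72, S→B 6·11=66. Service 212; fixed 294; total 506.
Difference: |753 − 506| = 247.

Option 2 is cheaper by 247.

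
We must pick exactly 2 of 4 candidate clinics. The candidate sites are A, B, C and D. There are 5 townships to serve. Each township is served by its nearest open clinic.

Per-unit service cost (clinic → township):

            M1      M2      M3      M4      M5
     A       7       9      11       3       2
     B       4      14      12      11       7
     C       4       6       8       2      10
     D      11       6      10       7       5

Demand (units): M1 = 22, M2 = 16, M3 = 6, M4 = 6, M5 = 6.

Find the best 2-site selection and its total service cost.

With exactly 2 open, each township uses its cheapest among the chosen.
{A, C}: M1→C 4·22=88, M2→C 6·16=96, M3→C 8·6=48, M4→C 2·6=12, M5→A 2·6=12. Service cost 256.
{C, D}: service cost 274
{B, C}: service cost 286
Among all 6 size-2 choices, {A, C} is lowest.

Choose A and C; total service cost 256.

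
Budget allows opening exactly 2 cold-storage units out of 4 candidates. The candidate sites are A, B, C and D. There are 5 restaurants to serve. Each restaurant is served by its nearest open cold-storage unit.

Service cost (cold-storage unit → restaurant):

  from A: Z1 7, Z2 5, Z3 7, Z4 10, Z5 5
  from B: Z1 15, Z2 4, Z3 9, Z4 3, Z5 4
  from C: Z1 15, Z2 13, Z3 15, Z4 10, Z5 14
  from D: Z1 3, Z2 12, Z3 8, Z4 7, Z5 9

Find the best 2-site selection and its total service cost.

With exactly 2 open, each restaurant uses its cheapest among the chosen.
{B, D}: Z1→D 3, Z2→B 4, Z3→D 8, Z4→B 3, Z5→B 4. Service cost 22.
{A, B}: service cost 25
{A, D}: service cost 27
Among all 6 size-2 choices, {B, D} is lowest.

Choose B and D; total service cost 22.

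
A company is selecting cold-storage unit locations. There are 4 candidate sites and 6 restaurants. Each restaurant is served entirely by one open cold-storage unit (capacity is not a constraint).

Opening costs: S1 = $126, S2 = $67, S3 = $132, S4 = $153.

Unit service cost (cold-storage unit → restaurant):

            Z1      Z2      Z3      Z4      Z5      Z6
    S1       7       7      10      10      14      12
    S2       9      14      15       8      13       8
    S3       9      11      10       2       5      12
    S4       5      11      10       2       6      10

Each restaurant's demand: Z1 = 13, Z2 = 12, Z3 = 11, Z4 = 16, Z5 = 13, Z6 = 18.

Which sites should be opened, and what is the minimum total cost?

For any fixed open set, each restaurant goes to its cheapest open site; total = fixed + service.
{S4}: Z1→S4 5·13=65, Z2→S4 11·12=132, Z3→S4 10·11=110, Z4→S4 2·16=32, Z5→S4 6·13=78, Z6→S4 10·18=180. Service 597; fixed 153; total 750.
{S2, S4}: Z1→S4 5·13=65, Z2→S4 11·12=132, Z3→S4 10·11=110, Z4→S4 2·16=32, Z5→S4 6·13=78, Z6→S2 8·18=144. Service 561; fixed 220; total 781.
{S2, S3}: service 600 + fixed 199 = 799
{S1, S2, S3, S4}: service 500 + fixed 478 = 978
No other subset beats 750.

Open S4 only; minimum total cost 750.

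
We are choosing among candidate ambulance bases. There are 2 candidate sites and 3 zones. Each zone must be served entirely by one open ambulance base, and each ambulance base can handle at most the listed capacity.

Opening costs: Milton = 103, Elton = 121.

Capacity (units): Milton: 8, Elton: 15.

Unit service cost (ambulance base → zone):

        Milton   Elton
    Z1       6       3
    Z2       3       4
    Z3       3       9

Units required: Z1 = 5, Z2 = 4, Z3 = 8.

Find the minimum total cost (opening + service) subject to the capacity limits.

Minimum total cost: 279

Open {Milton, Elton}: Z1→Elton 3·5=15, Z2→Elton 4·4=16, Z3→Milton 3·8=24.
Loads: Milton carries 8/8, Elton carries 9/15. Service 55; fixed 224; total 279.
Next best feasible plan costs 323.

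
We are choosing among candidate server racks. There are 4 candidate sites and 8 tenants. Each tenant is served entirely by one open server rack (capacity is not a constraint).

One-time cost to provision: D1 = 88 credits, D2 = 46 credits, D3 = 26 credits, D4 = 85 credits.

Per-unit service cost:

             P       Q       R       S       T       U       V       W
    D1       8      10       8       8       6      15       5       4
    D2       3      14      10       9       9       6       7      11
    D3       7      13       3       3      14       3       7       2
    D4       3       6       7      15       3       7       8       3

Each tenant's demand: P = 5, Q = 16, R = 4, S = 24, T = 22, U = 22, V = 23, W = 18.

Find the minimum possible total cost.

Minimum total cost: 635

For any fixed open set, each tenant goes to its cheapest open site; total = fixed + service.
{D3, D4}: P→D4 3·5=15, Q→D4 6·16=96, R→D3 3·4=12, S→D3 3·24=72, T→D4 3·22=66, U→D3 3·22=66, V→D3 7·23=161, W→D3 2·18=36. Service 524; fixed 111; total 635.
{D1, D3, D4}: service 478 + fixed 199 = 677
{D2, D3, D4}: service 524 + fixed 157 = 681
{D1, D2, D3, D4}: service 478 + fixed 245 = 723
No other subset beats 635.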